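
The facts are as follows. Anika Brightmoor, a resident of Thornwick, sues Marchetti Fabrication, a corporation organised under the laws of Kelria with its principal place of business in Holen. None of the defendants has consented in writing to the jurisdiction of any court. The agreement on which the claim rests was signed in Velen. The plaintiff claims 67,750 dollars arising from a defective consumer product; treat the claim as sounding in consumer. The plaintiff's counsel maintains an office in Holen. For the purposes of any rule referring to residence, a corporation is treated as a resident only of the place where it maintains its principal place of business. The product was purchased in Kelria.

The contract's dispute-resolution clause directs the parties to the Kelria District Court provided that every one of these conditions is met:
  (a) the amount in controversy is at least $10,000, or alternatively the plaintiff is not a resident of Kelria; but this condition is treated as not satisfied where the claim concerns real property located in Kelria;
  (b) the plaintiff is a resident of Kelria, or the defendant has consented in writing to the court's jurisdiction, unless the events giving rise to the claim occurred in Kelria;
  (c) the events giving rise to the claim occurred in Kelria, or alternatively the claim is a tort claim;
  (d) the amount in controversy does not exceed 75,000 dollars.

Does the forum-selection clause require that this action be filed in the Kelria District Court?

Yes

The Kelria District Court:
  (a) The amount in controversy is USD 67,750, which meets the $10,000 floor, which satisfies one of the alternatives. And the carve-out is inapplicable — the claim does not concern real property. Condition met.
  (b) The plaintiff resides in Thornwick, not Kelria; no such written consent has been filed — no alternative holds. But the operative events occurred in Kelria, and the 'unless' clause therefore excuses the requirement. Met.
  (c) The operative events occurred in Kelria, so one alternative holds. Met.
  (d) The amount in controversy is 67,750 dollars, within the $75,000 ceiling. Condition met.
  → Forum clause is triggered.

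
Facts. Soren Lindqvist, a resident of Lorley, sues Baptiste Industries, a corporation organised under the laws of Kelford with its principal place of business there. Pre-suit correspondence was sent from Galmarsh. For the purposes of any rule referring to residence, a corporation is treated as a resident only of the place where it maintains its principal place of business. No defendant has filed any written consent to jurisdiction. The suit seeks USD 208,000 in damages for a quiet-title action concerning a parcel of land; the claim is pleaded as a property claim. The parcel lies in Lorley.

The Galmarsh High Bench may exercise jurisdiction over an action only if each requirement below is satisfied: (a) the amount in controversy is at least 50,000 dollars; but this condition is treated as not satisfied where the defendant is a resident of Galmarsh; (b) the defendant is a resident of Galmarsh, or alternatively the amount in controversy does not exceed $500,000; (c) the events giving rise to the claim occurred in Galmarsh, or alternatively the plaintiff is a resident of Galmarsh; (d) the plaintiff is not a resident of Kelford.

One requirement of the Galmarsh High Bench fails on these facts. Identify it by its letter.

The Galmarsh High Bench:
  (a) The amount in controversy is $208,000, which meets the $50,000 floor. And the carve-out is inapplicable — the defendant resides in Kelford, not Galmarsh. Condition met.
  (b) The amount in controversy is USD 208,000, within the 500,000 dollars ceiling — that alternative is enough. Met.
  (c) The operative events occurred in Lorley, not Galmarsh; the plaintiff resides in Lorley, not Galmarsh — none of the alternatives is met. Not satisfied.
  (d) The plaintiff resides in Lorley, which is not Kelford. Met.
Only condition (c) fails.

(c)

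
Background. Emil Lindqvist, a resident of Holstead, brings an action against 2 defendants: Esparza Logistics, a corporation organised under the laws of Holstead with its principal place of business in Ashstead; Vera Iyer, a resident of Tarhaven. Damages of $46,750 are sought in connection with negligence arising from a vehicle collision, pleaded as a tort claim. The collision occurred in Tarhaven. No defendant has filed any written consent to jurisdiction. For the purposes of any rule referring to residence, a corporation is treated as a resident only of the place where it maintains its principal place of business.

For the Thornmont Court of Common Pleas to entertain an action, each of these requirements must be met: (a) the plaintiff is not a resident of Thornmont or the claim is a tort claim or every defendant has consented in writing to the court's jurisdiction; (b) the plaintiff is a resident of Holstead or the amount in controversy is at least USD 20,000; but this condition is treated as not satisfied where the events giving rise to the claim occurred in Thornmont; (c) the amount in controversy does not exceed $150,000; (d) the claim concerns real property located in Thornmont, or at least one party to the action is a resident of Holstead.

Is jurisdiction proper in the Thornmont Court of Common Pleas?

The Thornmont Court of Common Pleas:
  (a) The plaintiff resides in Holstead, which is not Thornmont, which satisfies one of the alternatives. Met.
  (b) The plaintiff resides in Holstead, which satisfies one of the alternatives. The carve-out does not apply: the operative events occurred in Tarhaven, not Thornmont. Condition met.
  (c) The amount in controversy is USD 46,750, within the 150,000 dollars ceiling. Condition met.
  (d) Emil Lindqvist resides in Holstead, which satisfies one of the alternatives. Satisfied.
  → All conditions met; jurisdiction exists.

Yes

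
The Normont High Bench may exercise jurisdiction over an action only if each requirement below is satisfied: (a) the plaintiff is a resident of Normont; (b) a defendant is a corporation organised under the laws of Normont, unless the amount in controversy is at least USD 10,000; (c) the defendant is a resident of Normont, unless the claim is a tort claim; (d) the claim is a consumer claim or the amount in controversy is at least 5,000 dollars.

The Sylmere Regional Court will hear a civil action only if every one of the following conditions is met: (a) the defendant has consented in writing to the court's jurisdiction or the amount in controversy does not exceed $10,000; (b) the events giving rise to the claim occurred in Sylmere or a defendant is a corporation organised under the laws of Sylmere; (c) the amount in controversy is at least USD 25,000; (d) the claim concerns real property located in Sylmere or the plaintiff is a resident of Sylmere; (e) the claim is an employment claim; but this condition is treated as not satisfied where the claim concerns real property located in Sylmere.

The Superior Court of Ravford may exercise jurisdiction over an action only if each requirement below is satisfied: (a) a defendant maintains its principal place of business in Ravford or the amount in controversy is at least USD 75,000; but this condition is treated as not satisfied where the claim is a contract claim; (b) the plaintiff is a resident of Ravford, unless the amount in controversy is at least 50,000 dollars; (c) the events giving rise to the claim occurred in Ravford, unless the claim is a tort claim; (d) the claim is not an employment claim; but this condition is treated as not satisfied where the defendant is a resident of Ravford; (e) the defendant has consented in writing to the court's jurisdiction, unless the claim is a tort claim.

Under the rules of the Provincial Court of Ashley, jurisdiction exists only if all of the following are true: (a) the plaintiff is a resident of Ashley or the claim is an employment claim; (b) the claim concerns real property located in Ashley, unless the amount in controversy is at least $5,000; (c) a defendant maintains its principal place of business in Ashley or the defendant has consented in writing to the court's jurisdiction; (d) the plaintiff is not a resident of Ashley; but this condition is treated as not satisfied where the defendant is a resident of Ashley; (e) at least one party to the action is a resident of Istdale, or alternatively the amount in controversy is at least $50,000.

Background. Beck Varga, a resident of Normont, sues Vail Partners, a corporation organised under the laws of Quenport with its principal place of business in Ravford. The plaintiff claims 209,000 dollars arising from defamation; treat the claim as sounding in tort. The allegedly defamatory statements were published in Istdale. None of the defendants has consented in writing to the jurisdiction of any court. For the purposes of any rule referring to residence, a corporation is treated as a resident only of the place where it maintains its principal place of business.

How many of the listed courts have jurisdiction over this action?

1

The Normont High Bench:
  (a) The plaintiff resides in Normont. Met.
  (b) The corporate defendant(s) are organised in Quenport, not Normont. However, the amount in controversy is $209,000, which meets the $10,000 floor, so the 'unless' proviso supplies this condition. Condition met.
  (c) The defendant resides in Ravford, not Normont. But the claim is a tort claim, and the 'unless' clause therefore excuses the requirement. Condition met.
  (d) The amount in controversy is 209,000 dollars, which meets the 5,000 dollars floor — that alternative is enough. Satisfied.
  → Jurisdiction lies.
The Sylmere Regional Court:
  (a) No such written consent has been filed; the amount in controversy is USD 209,000, above the $10,000 ceiling — no alternative holds. Not satisfied.
  (b) The operative events occurred in Istdale, not Sylmere; the corporate defendant(s) are organised in Quenport, not Sylmere — no alternative holds. Not satisfied.
  (c) The amount in controversy is USD 209,000, which meets the $25,000 floor. Met.
  (d) The claim does not concern real property; the plaintiff resides in Normont, not Sylmere — none of the alternatives is met. Not met.
  (e) The claim is a tort claim, not an employment claim. Fails.
  → At least one condition fails; no jurisdiction.
The Superior Court of Ravford:
  (a) Vail Partners has its principal place of business in Ravford, so one alternative holds. And the carve-out is inapplicable — the claim is a tort claim, not a contract claim. Met.
  (b) The plaintiff resides in Normont, not Ravford. However, the amount in controversy is USD 209,000, which meets the USD 50,000 floor, so the 'unless' proviso supplies this condition. Condition met.
  (c) The operative events occurred in Istdale, not Ravford. The proviso rescues it, though: the claim is a tort claim. Satisfied.
  (d) The claim is a tort claim, not an employment claim. However, the defendant resides in Ravford, which falls within the stated exception and so defeats the condition. Not met.
  (e) No such written consent has been filed. However, the claim is a tort claim, so the 'unless' proviso supplies this condition. Condition met.
  → The court lacks jurisdiction.
The Provincial Court of Ashley:
  (a) The plaintiff resides in Normont, not Ashley; the claim is a tort claim, not an employment claim — every alternative fails. Not met.
  (b) The claim does not concern real property. But the amount in controversy is USD 209,000, which meets the $5,000 floor, and the 'unless' clause therefore excuses the requirement. Met.
  (c) The corporate defendant(s) have their principal place of business in Ravford, not Ashley; no such written consent has been filed — no alternative holds. Fails.
  (d) The plaintiff resides in Normont, which is not Ashley. The carve-out does not apply: the defendant resides in Ravford, not Ashley. Condition met.
  (e) The amount in controversy is 209,000 dollars, which meets the $50,000 floor, so this disjunct is met. Met.
  → Not every requirement is met — no jurisdiction.
Courts with jurisdiction: the Normont High Bench — 1 in total.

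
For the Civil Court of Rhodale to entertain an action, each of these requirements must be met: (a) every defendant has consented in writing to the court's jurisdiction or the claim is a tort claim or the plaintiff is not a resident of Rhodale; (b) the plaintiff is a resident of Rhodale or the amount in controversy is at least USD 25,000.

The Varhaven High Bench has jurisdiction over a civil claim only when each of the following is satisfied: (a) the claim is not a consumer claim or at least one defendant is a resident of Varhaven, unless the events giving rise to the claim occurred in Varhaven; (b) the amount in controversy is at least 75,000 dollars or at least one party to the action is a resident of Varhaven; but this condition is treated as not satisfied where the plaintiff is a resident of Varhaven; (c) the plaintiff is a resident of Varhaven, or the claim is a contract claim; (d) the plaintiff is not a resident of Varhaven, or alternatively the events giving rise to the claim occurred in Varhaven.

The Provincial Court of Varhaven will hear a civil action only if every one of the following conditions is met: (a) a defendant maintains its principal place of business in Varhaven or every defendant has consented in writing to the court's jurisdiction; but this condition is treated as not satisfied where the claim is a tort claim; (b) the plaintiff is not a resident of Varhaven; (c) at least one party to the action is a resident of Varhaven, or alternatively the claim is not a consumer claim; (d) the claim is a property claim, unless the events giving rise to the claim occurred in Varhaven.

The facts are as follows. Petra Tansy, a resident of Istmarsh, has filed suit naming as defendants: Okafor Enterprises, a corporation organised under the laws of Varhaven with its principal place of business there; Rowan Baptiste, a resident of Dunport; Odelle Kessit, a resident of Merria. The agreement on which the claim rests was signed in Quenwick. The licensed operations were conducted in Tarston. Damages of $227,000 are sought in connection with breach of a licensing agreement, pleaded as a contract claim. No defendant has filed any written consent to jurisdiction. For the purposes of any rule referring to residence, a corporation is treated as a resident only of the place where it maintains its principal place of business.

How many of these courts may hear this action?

The Civil Court of Rhodale:
  (a) The plaintiff resides in Istmarsh, which is not Rhodale — that alternative is enough. Met.
  (b) The amount in controversy is $227,000, which meets the 25,000 dollars floor — that alternative is enough. Satisfied.
  → Every requirement is satisfied — jurisdiction.
The Varhaven High Bench:
  (a) The claim is a contract claim, not a consumer claim — that alternative is enough. Met.
  (b) The amount in controversy is 227,000 dollars, which meets the $75,000 floor — that alternative is enough. The carve-out does not apply: the plaintiff resides in Istmarsh, not Varhaven. Satisfied.
  (c) The claim is a contract claim — that alternative is enough. Satisfied.
  (d) The plaintiff resides in Istmarsh, which is not Varhaven — that alternative is enough. Met.
  → Jurisdiction lies.
The Provincial Court of Varhaven:
  (a) Okafor Enterprises has its principal place of business in Varhaven — that alternative is enough. The exception is not triggered, since the claim is a contract claim, not a tort claim. Condition met.
  (b) The plaintiff resides in Istmarsh, which is not Varhaven. Met.
  (c) Okafor Enterprises resides in Varhaven — that alternative is enough. Met.
  (d) The claim is a contract claim, not a property claim. And the operative events occurred in Tarston, not Varhaven, so the proviso does not save it. Fails.
  → No jurisdiction.
Courts with jurisdiction: the Civil Court of Rhodale, the Varhaven High Bench — 2 in total.

2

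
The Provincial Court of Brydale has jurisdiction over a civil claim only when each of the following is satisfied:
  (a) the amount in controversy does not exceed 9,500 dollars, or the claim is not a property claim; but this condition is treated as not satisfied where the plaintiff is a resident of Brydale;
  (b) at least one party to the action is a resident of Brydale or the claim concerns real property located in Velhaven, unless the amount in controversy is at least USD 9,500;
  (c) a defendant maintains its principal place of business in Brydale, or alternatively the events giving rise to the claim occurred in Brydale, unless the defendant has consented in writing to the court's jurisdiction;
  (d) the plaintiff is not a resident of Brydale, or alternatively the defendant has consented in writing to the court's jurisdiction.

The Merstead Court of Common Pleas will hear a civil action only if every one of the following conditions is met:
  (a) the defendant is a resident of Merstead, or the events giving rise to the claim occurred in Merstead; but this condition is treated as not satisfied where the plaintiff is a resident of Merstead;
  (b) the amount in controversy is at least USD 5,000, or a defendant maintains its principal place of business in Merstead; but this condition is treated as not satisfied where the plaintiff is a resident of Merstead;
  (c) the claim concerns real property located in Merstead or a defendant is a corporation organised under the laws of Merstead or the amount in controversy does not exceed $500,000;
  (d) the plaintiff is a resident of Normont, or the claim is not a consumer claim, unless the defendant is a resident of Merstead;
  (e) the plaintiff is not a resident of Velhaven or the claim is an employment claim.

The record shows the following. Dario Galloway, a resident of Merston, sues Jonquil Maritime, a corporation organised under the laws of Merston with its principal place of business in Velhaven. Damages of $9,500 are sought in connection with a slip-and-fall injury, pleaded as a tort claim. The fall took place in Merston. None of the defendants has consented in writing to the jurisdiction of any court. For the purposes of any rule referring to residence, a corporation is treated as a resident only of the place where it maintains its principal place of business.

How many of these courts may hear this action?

0

The Provincial Court of Brydale:
  (a) The amount in controversy is USD 9,500, within the USD 9,500 ceiling, so one alternative holds. The exception is not triggered, since the plaintiff resides in Merston, not Brydale. Satisfied.
  (b) No party resides in Brydale; the claim does not concern real property — no alternative holds. But the amount in controversy is 9,500 dollars, which meets the USD 9,500 floor, and the 'unless' clause therefore excuses the requirement. Condition met.
  (c) The corporate defendant(s) have their principal place of business in Velhaven, not Brydale; the operative events occurred in Merston, not Brydale — none of the alternatives is met. The proviso offers no rescue either, since no such written consent has been filed. Fails.
  (d) The plaintiff resides in Merston, which is not Brydale, so this disjunct is met. Met.
  → The court lacks jurisdiction.
The Merstead Court of Common Pleas:
  (a) The defendant resides in Velhaven, not Merstead; the operative events occurred in Merston, not Merstead — none of the alternatives is met. Not satisfied.
  (b) The amount in controversy is $9,500, which meets the $5,000 floor — that alternative is enough. The carve-out does not apply: the plaintiff resides in Merston, not Merstead. Condition met.
  (c) The amount in controversy is USD 9,500, within the $500,000 ceiling, so one alternative holds. Satisfied.
  (d) The claim is a tort claim, not a consumer claim, which satisfies one of the alternatives. Condition met.
  (e) The plaintiff resides in Merston, which is not Velhaven — that alternative is enough. Met.
  → No jurisdiction.
No court satisfies all of its conditions.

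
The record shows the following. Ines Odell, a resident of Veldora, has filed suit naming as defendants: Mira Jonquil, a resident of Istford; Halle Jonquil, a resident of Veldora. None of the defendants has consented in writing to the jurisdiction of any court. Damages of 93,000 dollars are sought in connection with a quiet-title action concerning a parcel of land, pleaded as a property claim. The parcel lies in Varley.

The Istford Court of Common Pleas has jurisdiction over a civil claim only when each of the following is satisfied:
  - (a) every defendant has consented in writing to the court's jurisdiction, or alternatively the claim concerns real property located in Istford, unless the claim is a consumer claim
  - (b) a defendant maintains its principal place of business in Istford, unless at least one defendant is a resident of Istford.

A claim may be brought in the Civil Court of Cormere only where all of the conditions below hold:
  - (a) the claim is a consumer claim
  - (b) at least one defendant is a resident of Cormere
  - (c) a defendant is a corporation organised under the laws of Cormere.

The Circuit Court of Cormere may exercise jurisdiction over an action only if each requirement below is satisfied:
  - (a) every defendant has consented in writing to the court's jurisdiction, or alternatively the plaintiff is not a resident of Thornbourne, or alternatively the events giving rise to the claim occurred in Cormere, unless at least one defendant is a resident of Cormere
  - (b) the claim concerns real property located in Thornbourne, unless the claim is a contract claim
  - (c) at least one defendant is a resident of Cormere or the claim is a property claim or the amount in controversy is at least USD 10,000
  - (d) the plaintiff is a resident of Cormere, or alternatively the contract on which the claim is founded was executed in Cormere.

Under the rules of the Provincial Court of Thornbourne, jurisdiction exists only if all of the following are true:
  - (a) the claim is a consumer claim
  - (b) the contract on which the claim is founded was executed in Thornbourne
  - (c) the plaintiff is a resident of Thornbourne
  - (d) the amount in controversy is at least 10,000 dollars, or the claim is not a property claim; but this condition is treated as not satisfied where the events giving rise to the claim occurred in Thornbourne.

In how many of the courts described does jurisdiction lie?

0

The Istford Court of Common Pleas:
  (a) No such written consent has been filed; the property lies in Varley, not Istford — none of the alternatives is met. The proviso offers no rescue either, since the claim is a property claim, not a consumer claim. Condition not met.
  (b) No defendant is a corporation. However, Mira Jonquil resides in Istford, so the 'unless' proviso supplies this condition. Condition met.
  → The court lacks jurisdiction.
The Civil Court of Cormere:
  (a) The claim is a property claim, not a consumer claim. Not satisfied.
  (b) No defendant resides in Cormere (they reside in Istford, Veldora). Fails.
  (c) No defendant is a corporation. Not satisfied.
  → Not every requirement is met — no jurisdiction.
The Circuit Court of Cormere:
  (a) The plaintiff resides in Veldora, which is not Thornbourne — that alternative is enough. Satisfied.
  (b) The property lies in Varley, not Thornbourne. The proviso offers no rescue either, since the claim is a property claim, not a contract claim. Not met.
  (c) The claim is a property claim — that alternative is enough. Met.
  (d) The plaintiff resides in Veldora, not Cormere; no contract (and hence no place of execution) is alleged — every alternative fails. Condition not met.
  → No jurisdiction.
The Provincial Court of Thornbourne:
  (a) The claim is a property claim, not a consumer claim. Not satisfied.
  (b) No contract (and hence no place of execution) is alleged. Not met.
  (c) The plaintiff resides in Veldora, not Thornbourne. Not met.
  (d) The amount in controversy is USD 93,000, which meets the USD 10,000 floor, so this disjunct is met. The exception is not triggered, since the operative events occurred in Varley, not Thornbourne. Condition met.
  → At least one condition fails; no jurisdiction.
No court satisfies all of its conditions.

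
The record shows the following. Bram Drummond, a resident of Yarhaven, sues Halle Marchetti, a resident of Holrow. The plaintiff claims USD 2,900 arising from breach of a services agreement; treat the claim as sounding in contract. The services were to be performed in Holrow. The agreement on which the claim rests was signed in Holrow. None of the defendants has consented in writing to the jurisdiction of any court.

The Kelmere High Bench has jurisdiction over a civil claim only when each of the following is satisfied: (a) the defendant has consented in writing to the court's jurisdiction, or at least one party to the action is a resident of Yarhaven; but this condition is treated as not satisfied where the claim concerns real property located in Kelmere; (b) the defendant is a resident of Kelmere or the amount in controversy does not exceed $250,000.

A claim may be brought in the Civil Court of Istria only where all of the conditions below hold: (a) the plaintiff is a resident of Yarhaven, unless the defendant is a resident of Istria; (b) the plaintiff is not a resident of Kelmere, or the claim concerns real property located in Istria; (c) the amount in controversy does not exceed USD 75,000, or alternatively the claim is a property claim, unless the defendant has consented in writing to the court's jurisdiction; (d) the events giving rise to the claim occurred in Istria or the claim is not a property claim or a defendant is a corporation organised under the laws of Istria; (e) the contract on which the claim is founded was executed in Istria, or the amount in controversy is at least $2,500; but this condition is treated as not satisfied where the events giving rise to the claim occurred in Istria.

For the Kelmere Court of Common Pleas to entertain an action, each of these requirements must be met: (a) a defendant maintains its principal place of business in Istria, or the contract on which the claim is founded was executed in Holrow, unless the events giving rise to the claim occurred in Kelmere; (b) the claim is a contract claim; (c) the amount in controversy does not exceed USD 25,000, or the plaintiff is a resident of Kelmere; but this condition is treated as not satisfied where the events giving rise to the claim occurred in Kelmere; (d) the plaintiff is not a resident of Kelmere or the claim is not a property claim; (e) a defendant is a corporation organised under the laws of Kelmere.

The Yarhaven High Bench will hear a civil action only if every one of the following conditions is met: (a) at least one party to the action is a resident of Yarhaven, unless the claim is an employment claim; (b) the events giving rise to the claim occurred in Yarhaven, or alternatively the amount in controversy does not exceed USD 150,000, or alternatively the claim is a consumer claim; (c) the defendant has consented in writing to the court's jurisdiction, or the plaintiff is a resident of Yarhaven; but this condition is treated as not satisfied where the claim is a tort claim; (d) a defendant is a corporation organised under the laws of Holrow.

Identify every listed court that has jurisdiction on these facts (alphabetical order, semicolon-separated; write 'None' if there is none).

The Kelmere High Bench:
  (a) Bram Drummond resides in Yarhaven, so one alternative holds. The carve-out does not apply: the claim does not concern real property. Satisfied.
  (b) The amount in controversy is $2,900, within the $250,000 ceiling, which satisfies one of the alternatives. Satisfied.
  → The court has jurisdiction.
The Civil Court of Istria:
  (a) The plaintiff resides in Yarhaven. Condition met.
  (b) The plaintiff resides in Yarhaven, which is not Kelmere, so this disjunct is met. Condition met.
  (c) The amount in controversy is USD 2,900, within the 75,000 dollars ceiling — that alternative is enough. Met.
  (d) The claim is a contract claim, not a property claim — that alternative is enough. Met.
  (e) The amount in controversy is 2,900 dollars, which meets the USD 2,500 floor — that alternative is enough. The exception is not triggered, since the operative events occurred in Holrow, not Istria. Satisfied.
  → Jurisdiction lies.
The Kelmere Court of Common Pleas:
  (a) The contract was executed in Holrow, so this disjunct is met. Met.
  (b) The claim is a contract claim. Satisfied.
  (c) The amount in controversy is $2,900, within the 25,000 dollars ceiling, which satisfies one of the alternatives. And the carve-out is inapplicable — the operative events occurred in Holrow, not Kelmere. Satisfied.
  (d) The plaintiff resides in Yarhaven, which is not Kelmere, so this disjunct is met. Satisfied.
  (e) No defendant is a corporation. Condition not met.
  → The court lacks jurisdiction.
The Yarhaven High Bench:
  (a) Bram Drummond resides in Yarhaven. Condition met.
  (b) The amount in controversy is USD 2,900, within the 150,000 dollars ceiling, which satisfies one of the alternatives. Satisfied.
  (c) The plaintiff resides in Yarhaven, so this disjunct is met. The carve-out does not apply: the claim is a contract claim, not a tort claim. Met.
  (d) No defendant is a corporation. Fails.
  → The court lacks jurisdiction.

the Civil Court of Istria; the Kelmere High Bench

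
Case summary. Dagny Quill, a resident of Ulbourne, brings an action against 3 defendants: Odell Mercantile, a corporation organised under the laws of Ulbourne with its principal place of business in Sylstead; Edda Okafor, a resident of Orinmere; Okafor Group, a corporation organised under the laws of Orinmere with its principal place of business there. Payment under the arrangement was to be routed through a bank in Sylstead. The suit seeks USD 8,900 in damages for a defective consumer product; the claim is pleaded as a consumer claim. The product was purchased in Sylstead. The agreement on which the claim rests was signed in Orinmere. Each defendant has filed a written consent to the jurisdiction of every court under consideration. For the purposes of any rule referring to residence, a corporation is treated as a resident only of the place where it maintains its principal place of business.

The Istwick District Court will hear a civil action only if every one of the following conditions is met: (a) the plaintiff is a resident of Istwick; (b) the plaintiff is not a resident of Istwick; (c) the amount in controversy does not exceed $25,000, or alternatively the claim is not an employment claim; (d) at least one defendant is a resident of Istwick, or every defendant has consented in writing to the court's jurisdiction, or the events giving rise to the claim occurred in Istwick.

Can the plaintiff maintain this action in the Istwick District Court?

The Istwick District Court:
  (a) The plaintiff resides in Ulbourne, not Istwick. Fails.
  (b) The plaintiff resides in Ulbourne, which is not Istwick. Satisfied.
  (c) The amount in controversy is $8,900, within the USD 25,000 ceiling, so one alternative holds. Met.
  (d) Every defendant has filed written consent, which satisfies one of the alternatives. Met.
  → The court lacks jurisdiction.

No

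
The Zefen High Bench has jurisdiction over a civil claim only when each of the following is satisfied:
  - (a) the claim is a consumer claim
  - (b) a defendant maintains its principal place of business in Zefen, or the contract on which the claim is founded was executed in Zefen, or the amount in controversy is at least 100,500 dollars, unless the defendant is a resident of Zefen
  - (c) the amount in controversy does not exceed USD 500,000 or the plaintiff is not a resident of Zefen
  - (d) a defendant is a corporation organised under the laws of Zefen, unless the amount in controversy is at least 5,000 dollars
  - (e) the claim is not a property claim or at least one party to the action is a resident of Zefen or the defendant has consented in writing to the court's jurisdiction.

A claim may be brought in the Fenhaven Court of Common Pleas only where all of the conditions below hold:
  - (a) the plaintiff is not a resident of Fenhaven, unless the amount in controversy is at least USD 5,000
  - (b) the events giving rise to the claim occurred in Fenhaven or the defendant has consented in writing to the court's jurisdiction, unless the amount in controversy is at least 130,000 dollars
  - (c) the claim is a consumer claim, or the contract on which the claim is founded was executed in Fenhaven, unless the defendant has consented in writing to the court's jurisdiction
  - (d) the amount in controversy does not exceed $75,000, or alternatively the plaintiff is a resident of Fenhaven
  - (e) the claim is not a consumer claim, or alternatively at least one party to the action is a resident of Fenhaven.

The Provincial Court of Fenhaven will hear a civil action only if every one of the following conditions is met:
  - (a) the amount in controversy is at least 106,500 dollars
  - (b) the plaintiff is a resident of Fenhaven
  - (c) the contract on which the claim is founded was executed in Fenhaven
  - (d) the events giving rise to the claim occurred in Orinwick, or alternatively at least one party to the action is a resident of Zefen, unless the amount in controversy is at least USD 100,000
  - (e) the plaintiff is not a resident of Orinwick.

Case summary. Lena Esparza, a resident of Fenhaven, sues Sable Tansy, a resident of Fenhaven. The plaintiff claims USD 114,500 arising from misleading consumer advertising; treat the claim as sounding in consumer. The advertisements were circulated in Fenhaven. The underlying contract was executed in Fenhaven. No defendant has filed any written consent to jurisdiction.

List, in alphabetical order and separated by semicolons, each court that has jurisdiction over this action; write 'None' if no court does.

the Fenhaven Court of Common Pleas; the Provincial Court of Fenhaven; the Zefen High Bench

The Zefen High Bench:
  (a) The claim is a consumer claim. Met.
  (b) The amount in controversy is 114,500 dollars, which meets the USD 100,500 floor, so one alternative holds. Met.
  (c) The amount in controversy is $114,500, within the $500,000 ceiling, so this disjunct is met. Condition met.
  (d) No defendant is a corporation. The proviso rescues it, though: the amount in controversy is $114,500, which meets the $5,000 floor. Met.
  (e) The claim is a consumer claim, not a property claim, so this disjunct is met. Met.
  → All conditions met; jurisdiction exists.
The Fenhaven Court of Common Pleas:
  (a) The plaintiff resides in Fenhaven. The proviso rescues it, though: the amount in controversy is USD 114,500, which meets the USD 5,000 floor. Satisfied.
  (b) The operative events occurred in Fenhaven — that alternative is enough. Satisfied.
  (c) The claim is a consumer claim, so this disjunct is met. Condition met.
  (d) The plaintiff resides in Fenhaven — that alternative is enough. Condition met.
  (e) Lena Esparza resides in Fenhaven, so one alternative holds. Condition met.
  → Jurisdiction lies.
The Provincial Court of Fenhaven:
  (a) The amount in controversy is USD 114,500, which meets the 106,500 dollars floor. Condition met.
  (b) The plaintiff resides in Fenhaven. Met.
  (c) The contract was executed in Fenhaven. Condition met.
  (d) The operative events occurred in Fenhaven, not Orinwick; no party resides in Zefen — none of the alternatives is met. But the amount in controversy is $114,500, which meets the 100,000 dollars floor, and the 'unless' clause therefore excuses the requirement. Met.
  (e) The plaintiff resides in Fenhaven, which is not Orinwick. Met.
  → The court has jurisdiction.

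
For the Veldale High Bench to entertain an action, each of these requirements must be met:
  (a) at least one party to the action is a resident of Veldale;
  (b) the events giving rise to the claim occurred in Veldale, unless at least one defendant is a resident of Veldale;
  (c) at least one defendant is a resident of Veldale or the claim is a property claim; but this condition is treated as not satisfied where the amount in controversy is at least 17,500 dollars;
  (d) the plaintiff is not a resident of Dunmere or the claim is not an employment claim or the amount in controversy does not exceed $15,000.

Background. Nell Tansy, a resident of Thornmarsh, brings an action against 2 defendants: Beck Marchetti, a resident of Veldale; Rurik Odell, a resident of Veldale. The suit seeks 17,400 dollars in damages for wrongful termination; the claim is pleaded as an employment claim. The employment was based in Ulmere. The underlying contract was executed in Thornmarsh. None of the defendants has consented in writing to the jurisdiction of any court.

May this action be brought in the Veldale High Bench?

Yes

The Veldale High Bench:
  (a) Beck Marchetti resides in Veldale. Satisfied.
  (b) The operative events occurred in Ulmere, not Veldale. The proviso rescues it, though: Beck Marchetti resides in Veldale. Met.
  (c) Beck Marchetti resides in Veldale, so one alternative holds. And the carve-out is inapplicable — the amount in controversy is USD 17,400, below the USD 17,500 floor. Condition met.
  (d) The plaintiff resides in Thornmarsh, which is not Dunmere, which satisfies one of the alternatives. Satisfied.
  → All conditions met; jurisdiction exists.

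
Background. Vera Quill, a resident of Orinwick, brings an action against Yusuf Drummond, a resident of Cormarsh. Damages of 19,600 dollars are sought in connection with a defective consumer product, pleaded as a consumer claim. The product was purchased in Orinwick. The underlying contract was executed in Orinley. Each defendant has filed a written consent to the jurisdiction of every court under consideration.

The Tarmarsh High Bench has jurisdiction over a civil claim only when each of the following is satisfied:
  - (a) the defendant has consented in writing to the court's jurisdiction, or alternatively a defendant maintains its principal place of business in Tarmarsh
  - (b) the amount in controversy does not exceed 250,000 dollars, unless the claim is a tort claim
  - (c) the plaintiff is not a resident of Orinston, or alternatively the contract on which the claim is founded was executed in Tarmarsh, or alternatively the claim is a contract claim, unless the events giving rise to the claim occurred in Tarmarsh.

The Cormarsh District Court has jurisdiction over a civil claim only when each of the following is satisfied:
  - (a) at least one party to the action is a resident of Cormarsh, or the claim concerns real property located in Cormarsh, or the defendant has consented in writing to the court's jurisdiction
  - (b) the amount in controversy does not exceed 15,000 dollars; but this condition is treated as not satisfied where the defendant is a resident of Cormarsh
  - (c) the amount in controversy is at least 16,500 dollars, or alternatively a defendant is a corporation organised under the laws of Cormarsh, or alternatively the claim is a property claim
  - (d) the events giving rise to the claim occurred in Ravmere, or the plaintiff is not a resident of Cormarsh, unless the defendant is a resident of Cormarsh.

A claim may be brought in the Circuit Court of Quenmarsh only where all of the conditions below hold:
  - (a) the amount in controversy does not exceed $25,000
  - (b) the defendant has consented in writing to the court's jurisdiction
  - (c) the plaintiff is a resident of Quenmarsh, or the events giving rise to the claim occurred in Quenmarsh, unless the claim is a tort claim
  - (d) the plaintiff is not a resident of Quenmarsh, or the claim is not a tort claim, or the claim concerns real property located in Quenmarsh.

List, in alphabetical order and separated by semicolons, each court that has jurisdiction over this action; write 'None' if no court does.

The Tarmarsh High Bench:
  (a) Every defendant has filed written consent, so one alternative holds. Satisfied.
  (b) The amount in controversy is $19,600, within the USD 250,000 ceiling. Condition met.
  (c) The plaintiff resides in Orinwick, which is not Orinston, so this disjunct is met. Condition met.
  → Every requirement is satisfied — jurisdiction.
The Cormarsh District Court:
  (a) Yusuf Drummond resides in Cormarsh, so this disjunct is met. Met.
  (b) The amount in controversy is 19,600 dollars, above the 15,000 dollars ceiling. Condition not met.
  (c) The amount in controversy is $19,600, which meets the USD 16,500 floor, so this disjunct is met. Satisfied.
  (d) The plaintiff resides in Orinwick, which is not Cormarsh, so one alternative holds. Met.
  → No jurisdiction.
The Circuit Court of Quenmarsh:
  (a) The amount in controversy is 19,600 dollars, within the USD 25,000 ceiling. Satisfied.
  (b) Every defendant has filed written consent. Satisfied.
  (c) The plaintiff resides in Orinwick, not Quenmarsh; the operative events occurred in Orinwick, not Quenmarsh — none of the alternatives is met. Nor does the 'unless' clause help: the claim is a consumer claim, not a tort claim. Not met.
  (d) The plaintiff resides in Orinwick, which is not Quenmarsh, so one alternative holds. Condition met.
  → At least one condition fails; no jurisdiction.

the Tarmarsh High Bench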